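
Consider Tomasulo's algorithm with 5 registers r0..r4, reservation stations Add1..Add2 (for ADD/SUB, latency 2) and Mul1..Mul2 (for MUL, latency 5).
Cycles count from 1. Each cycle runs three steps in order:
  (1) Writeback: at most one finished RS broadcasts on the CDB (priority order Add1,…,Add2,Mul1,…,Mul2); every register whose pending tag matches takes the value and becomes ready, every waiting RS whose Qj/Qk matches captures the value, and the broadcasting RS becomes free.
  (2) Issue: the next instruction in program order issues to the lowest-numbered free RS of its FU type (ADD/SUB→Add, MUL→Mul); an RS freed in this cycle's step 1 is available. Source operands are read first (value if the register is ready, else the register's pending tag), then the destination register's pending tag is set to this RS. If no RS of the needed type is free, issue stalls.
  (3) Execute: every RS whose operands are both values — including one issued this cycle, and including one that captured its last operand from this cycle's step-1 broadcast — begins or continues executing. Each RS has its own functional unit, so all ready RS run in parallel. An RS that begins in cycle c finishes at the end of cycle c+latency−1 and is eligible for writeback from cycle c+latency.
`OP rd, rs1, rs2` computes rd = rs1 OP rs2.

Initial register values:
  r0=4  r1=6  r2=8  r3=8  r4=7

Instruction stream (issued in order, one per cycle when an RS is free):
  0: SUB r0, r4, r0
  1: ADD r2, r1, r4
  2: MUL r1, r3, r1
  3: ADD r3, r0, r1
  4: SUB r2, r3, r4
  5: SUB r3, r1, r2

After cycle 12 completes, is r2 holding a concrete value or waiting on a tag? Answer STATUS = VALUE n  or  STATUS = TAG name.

c1: issue SUB r0<-Add1 | r0:Add1,r1:6,r2:8,r3:8,r4:7
c2: issue ADD r2<-Add2 | r0:Add1,r1:6,r2:Add2,r3:8,r4:7
c3: CDB Add1=3; issue MUL r1<-Mul1 | r0:3,r1:Mul1,r2:Add2,r3:8,r4:7
c4: CDB Add2=13; issue ADD r3<-Add1 | r0:3,r1:Mul1,r2:13,r3:Add1,r4:7
c5: issue SUB r2<-Add2 | r0:3,r1:Mul1,r2:Add2,r3:Add1,r4:7
c6: stall | r0:3,r1:Mul1,r2:Add2,r3:Add1,r4:7
c7: stall | r0:3,r1:Mul1,r2:Add2,r3:Add1,r4:7
c8: CDB Mul1=48; stall | r0:3,r1:48,r2:Add2,r3:Add1,r4:7
c9: stall | r0:3,r1:48,r2:Add2,r3:Add1,r4:7
c10: CDB Add1=51; issue SUB r3<-Add1 | r0:3,r1:48,r2:Add2,r3:Add1,r4:7
c11: - | r0:3,r1:48,r2:Add2,r3:Add1,r4:7
c12: CDB Add2=44 | r0:3,r1:48,r2:44,r3:Add1,r4:7

STATUS = VALUE 44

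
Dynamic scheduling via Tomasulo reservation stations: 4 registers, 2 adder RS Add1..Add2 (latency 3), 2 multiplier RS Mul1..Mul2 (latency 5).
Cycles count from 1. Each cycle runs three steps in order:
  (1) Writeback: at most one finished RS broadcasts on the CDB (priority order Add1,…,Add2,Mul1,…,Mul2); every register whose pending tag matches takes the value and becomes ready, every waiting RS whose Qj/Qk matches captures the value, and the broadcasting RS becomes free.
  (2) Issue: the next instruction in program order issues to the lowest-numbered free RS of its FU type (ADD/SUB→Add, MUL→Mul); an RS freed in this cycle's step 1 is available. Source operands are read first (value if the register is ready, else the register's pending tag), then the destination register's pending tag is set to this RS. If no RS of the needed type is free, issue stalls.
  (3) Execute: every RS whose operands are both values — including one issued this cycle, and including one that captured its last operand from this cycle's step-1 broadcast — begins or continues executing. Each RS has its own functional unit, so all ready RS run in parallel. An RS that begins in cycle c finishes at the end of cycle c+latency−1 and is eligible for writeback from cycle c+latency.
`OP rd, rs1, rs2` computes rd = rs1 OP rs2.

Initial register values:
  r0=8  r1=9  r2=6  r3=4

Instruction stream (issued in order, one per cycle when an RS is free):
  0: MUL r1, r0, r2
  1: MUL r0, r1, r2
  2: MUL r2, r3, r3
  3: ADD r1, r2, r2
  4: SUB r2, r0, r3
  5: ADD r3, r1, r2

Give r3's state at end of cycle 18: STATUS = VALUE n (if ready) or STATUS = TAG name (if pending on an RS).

  c1: issue MUL r1<-Mul1  regs: r0:8,r1:Mul1,r2:6,r3:4
  c2: issue MUL r0<-Mul2  regs: r0:Mul2,r1:Mul1,r2:6,r3:4
  c3: stall  regs: r0:Mul2,r1:Mul1,r2:6,r3:4
  c4: stall  regs: r0:Mul2,r1:Mul1,r2:6,r3:4
  c5: stall  regs: r0:Mul2,r1:Mul1,r2:6,r3:4
  c6: CDB Mul1=48; issue MUL r2<-Mul1  regs: r0:Mul2,r1:48,r2:Mul1,r3:4
  c7: issue ADD r1<-Add1  regs: r0:Mul2,r1:Add1,r2:Mul1,r3:4
  c8: issue SUB r2<-Add2  regs: r0:Mul2,r1:Add1,r2:Add2,r3:4
  c9: stall  regs: r0:Mul2,r1:Add1,r2:Add2,r3:4
  c10: stall  regs: r0:Mul2,r1:Add1,r2:Add2,r3:4
  c11: CDB Mul1=16; stall  regs: r0:Mul2,r1:Add1,r2:Add2,r3:4
  c12: CDB Mul2=288; stall  regs: r0:288,r1:Add1,r2:Add2,r3:4
  c13: stall  regs: r0:288,r1:Add1,r2:Add2,r3:4
  c14: CDB Add1=32; issue ADD r3<-Add1  regs: r0:288,r1:32,r2:Add2,r3:Add1
  c15: CDB Add2=284  regs: r0:288,r1:32,r2:284,r3:Add1
  c16: -  regs: r0:288,r1:32,r2:284,r3:Add1
  c17: -  regs: r0:288,r1:32,r2:284,r3:Add1
  c18: CDB Add1=316  regs: r0:288,r1:32,r2:284,r3:316

STATUS = VALUE 316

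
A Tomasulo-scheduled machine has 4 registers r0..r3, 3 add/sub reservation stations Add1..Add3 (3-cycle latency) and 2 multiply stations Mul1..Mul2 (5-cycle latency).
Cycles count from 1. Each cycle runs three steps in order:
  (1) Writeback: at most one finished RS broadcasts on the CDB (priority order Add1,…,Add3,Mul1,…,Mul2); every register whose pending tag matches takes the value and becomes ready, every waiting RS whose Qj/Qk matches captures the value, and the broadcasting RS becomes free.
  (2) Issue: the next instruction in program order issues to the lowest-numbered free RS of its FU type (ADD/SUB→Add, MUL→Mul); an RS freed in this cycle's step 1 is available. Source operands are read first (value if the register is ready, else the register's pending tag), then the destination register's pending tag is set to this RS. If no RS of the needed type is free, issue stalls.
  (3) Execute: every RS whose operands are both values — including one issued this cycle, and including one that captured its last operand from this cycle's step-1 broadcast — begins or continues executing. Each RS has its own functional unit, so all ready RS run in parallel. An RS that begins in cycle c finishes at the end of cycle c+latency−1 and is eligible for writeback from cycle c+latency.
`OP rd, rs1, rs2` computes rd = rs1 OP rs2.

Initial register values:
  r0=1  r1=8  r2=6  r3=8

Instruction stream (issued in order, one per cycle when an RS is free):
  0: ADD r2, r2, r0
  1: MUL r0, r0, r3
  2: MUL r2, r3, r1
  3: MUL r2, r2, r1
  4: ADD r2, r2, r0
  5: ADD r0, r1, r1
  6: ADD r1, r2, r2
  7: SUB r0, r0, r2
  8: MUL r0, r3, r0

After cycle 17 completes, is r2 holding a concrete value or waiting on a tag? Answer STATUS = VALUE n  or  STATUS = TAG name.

STATUS = VALUE 520

c1: issue ADD r2<-Add1 | r0:1,r1:8,r2:Add1,r3:8
c2: issue MUL r0<-Mul1 | r0:Mul1,r1:8,r2:Add1,r3:8
c3: issue MUL r2<-Mul2 | r0:Mul1,r1:8,r2:Mul2,r3:8
c4: CDB Add1=7; stall | r0:Mul1,r1:8,r2:Mul2,r3:8
c5: stall | r0:Mul1,r1:8,r2:Mul2,r3:8
c6: stall | r0:Mul1,r1:8,r2:Mul2,r3:8
c7: CDB Mul1=8; issue MUL r2<-Mul1 | r0:8,r1:8,r2:Mul1,r3:8
c8: CDB Mul2=64; issue ADD r2<-Add1 | r0:8,r1:8,r2:Add1,r3:8
c9: issue ADD r0<-Add2 | r0:Add2,r1:8,r2:Add1,r3:8
c10: issue ADD r1<-Add3 | r0:Add2,r1:Add3,r2:Add1,r3:8
c11: stall | r0:Add2,r1:Add3,r2:Add1,r3:8
c12: CDB Add2=16; issue SUB r0<-Add2 | r0:Add2,r1:Add3,r2:Add1,r3:8
c13: CDB Mul1=512; issue MUL r0<-Mul1 | r0:Mul1,r1:Add3,r2:Add1,r3:8
c14: - | r0:Mul1,r1:Add3,r2:Add1,r3:8
c15: - | r0:Mul1,r1:Add3,r2:Add1,r3:8
c16: CDB Add1=520 | r0:Mul1,r1:Add3,r2:520,r3:8
c17: - | r0:Mul1,r1:Add3,r2:520,r3:8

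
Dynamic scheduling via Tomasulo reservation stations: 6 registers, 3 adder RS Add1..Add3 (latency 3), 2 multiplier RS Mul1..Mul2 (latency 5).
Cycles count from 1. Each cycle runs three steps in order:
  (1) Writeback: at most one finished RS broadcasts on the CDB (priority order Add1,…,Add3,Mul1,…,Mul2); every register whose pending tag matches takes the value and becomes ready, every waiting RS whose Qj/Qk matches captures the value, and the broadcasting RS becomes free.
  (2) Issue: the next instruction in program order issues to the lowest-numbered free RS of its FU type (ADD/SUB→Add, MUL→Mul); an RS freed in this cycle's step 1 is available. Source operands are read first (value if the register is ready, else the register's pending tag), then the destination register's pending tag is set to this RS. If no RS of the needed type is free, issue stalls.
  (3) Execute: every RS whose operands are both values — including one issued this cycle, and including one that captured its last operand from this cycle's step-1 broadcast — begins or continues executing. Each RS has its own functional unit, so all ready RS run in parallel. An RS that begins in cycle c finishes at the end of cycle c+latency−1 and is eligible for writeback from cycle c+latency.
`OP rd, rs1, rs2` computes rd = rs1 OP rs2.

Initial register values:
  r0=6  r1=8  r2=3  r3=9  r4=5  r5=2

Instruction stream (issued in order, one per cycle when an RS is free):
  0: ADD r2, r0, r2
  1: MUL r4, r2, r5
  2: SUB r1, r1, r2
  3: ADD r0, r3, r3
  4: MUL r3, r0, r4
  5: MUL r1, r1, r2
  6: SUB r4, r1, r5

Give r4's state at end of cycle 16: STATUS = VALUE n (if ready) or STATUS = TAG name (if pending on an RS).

c1: issue ADD r2<-Add1 | r0:6,r1:8,r2:Add1,r3:9,r4:5,r5:2
c2: issue MUL r4<-Mul1 | r0:6,r1:8,r2:Add1,r3:9,r4:Mul1,r5:2
c3: issue SUB r1<-Add2 | r0:6,r1:Add2,r2:Add1,r3:9,r4:Mul1,r5:2
c4: CDB Add1=9; issue ADD r0<-Add1 | r0:Add1,r1:Add2,r2:9,r3:9,r4:Mul1,r5:2
c5: issue MUL r3<-Mul2 | r0:Add1,r1:Add2,r2:9,r3:Mul2,r4:Mul1,r5:2
c6: stall | r0:Add1,r1:Add2,r2:9,r3:Mul2,r4:Mul1,r5:2
c7: CDB Add1=18; stall | r0:18,r1:Add2,r2:9,r3:Mul2,r4:Mul1,r5:2
c8: CDB Add2=-1; stall | r0:18,r1:-1,r2:9,r3:Mul2,r4:Mul1,r5:2
c9: CDB Mul1=18; issue MUL r1<-Mul1 | r0:18,r1:Mul1,r2:9,r3:Mul2,r4:18,r5:2
c10: issue SUB r4<-Add1 | r0:18,r1:Mul1,r2:9,r3:Mul2,r4:Add1,r5:2
c11: - | r0:18,r1:Mul1,r2:9,r3:Mul2,r4:Add1,r5:2
c12: - | r0:18,r1:Mul1,r2:9,r3:Mul2,r4:Add1,r5:2
c13: - | r0:18,r1:Mul1,r2:9,r3:Mul2,r4:Add1,r5:2
c14: CDB Mul1=-9 | r0:18,r1:-9,r2:9,r3:Mul2,r4:Add1,r5:2
c15: CDB Mul2=324 | r0:18,r1:-9,r2:9,r3:324,r4:Add1,r5:2
c16: - | r0:18,r1:-9,r2:9,r3:324,r4:Add1,r5:2

STATUS = TAG Add1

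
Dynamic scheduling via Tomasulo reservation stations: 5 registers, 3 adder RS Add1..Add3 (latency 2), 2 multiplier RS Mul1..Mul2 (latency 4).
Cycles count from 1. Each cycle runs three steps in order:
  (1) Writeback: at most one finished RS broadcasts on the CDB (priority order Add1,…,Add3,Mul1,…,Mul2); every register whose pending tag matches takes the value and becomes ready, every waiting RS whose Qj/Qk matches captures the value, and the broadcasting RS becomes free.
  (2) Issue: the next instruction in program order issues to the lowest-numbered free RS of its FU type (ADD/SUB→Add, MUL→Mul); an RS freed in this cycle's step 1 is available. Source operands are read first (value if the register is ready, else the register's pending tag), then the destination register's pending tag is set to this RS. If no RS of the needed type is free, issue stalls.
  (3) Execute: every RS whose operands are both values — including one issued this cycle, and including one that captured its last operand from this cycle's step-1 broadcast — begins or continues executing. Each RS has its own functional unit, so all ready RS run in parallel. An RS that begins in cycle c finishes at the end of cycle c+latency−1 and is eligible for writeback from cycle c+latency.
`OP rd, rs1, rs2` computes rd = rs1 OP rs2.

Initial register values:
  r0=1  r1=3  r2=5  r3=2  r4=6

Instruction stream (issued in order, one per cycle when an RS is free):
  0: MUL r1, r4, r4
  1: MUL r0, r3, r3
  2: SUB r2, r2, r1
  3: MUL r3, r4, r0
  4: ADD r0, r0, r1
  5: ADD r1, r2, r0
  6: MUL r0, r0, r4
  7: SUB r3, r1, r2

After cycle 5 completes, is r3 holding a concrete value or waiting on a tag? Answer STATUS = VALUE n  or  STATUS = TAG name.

STATUS = TAG Mul1

cycle 1: issue MUL r1<-Mul1 // r0:1,r1:Mul1,r2:5,r3:2,r4:6
cycle 2: issue MUL r0<-Mul2 // r0:Mul2,r1:Mul1,r2:5,r3:2,r4:6
cycle 3: issue SUB r2<-Add1 // r0:Mul2,r1:Mul1,r2:Add1,r3:2,r4:6
cycle 4: stall // r0:Mul2,r1:Mul1,r2:Add1,r3:2,r4:6
cycle 5: CDB Mul1=36; issue MUL r3<-Mul1 // r0:Mul2,r1:36,r2:Add1,r3:Mul1,r4:6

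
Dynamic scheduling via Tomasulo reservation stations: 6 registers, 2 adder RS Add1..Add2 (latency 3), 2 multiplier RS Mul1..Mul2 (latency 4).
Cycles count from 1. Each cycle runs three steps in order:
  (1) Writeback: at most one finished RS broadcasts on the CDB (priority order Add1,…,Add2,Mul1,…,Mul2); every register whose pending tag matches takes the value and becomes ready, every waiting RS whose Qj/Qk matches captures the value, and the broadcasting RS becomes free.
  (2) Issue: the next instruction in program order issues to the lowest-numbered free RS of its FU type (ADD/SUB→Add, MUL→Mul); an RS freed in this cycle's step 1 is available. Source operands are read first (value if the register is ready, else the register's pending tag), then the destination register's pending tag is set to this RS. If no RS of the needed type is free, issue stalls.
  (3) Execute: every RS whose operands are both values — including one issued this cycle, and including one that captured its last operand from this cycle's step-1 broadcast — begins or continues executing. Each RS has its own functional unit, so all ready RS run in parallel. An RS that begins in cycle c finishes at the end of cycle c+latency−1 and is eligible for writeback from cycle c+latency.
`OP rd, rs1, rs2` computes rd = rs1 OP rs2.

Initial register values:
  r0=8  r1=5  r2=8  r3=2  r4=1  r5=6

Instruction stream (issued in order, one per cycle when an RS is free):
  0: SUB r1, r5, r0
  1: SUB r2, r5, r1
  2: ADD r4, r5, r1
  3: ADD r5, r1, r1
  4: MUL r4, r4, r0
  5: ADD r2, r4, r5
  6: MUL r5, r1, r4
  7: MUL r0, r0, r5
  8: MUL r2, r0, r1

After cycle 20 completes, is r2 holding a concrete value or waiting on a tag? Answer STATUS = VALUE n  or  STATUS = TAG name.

STATUS = TAG Mul2

c1: issue SUB r1<-Add1 | r0:8,r1:Add1,r2:8,r3:2,r4:1,r5:6
c2: issue SUB r2<-Add2 | r0:8,r1:Add1,r2:Add2,r3:2,r4:1,r5:6
c3: stall | r0:8,r1:Add1,r2:Add2,r3:2,r4:1,r5:6
c4: CDB Add1=-2; issue ADD r4<-Add1 | r0:8,r1:-2,r2:Add2,r3:2,r4:Add1,r5:6
c5: stall | r0:8,r1:-2,r2:Add2,r3:2,r4:Add1,r5:6
c6: stall | r0:8,r1:-2,r2:Add2,r3:2,r4:Add1,r5:6
c7: CDB Add1=4; issue ADD r5<-Add1 | r0:8,r1:-2,r2:Add2,r3:2,r4:4,r5:Add1
c8: CDB Add2=8; issue MUL r4<-Mul1 | r0:8,r1:-2,r2:8,r3:2,r4:Mul1,r5:Add1
c9: issue ADD r2<-Add2 | r0:8,r1:-2,r2:Add2,r3:2,r4:Mul1,r5:Add1
c10: CDB Add1=-4; issue MUL r5<-Mul2 | r0:8,r1:-2,r2:Add2,r3:2,r4:Mul1,r5:Mul2
c11: stall | r0:8,r1:-2,r2:Add2,r3:2,r4:Mul1,r5:Mul2
c12: CDB Mul1=32; issue MUL r0<-Mul1 | r0:Mul1,r1:-2,r2:Add2,r3:2,r4:32,r5:Mul2
c13: stall | r0:Mul1,r1:-2,r2:Add2,r3:2,r4:32,r5:Mul2
c14: stall | r0:Mul1,r1:-2,r2:Add2,r3:2,r4:32,r5:Mul2
c15: CDB Add2=28; stall | r0:Mul1,r1:-2,r2:28,r3:2,r4:32,r5:Mul2
c16: CDB Mul2=-64; issue MUL r2<-Mul2 | r0:Mul1,r1:-2,r2:Mul2,r3:2,r4:32,r5:-64
c17: - | r0:Mul1,r1:-2,r2:Mul2,r3:2,r4:32,r5:-64
c18: - | r0:Mul1,r1:-2,r2:Mul2,r3:2,r4:32,r5:-64
c19: - | r0:Mul1,r1:-2,r2:Mul2,r3:2,r4:32,r5:-64
c20: CDB Mul1=-512 | r0:-512,r1:-2,r2:Mul2,r3:2,r4:32,r5:-64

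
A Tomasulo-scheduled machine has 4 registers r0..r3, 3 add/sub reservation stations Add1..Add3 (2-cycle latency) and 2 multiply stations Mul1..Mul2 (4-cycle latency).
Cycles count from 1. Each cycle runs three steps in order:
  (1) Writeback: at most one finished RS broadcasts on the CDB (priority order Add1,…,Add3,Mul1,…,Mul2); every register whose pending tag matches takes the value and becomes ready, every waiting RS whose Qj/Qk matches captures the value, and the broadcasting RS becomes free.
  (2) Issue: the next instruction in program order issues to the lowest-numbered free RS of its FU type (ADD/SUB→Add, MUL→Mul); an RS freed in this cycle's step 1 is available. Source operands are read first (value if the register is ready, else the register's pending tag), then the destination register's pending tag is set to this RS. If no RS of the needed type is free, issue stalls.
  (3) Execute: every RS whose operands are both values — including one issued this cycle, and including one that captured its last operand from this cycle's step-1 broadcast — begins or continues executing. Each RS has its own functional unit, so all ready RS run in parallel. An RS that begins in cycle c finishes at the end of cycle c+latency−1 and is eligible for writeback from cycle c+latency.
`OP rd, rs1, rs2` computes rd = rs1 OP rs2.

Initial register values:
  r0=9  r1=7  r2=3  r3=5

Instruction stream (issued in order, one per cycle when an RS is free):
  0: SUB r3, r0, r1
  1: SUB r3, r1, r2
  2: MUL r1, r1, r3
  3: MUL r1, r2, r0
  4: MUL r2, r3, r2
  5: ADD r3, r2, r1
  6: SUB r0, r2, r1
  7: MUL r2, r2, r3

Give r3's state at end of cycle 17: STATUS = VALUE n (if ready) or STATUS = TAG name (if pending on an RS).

STATUS = VALUE 39

cycle 1: issue SUB r3<-Add1 // r0:9,r1:7,r2:3,r3:Add1
cycle 2: issue SUB r3<-Add2 // r0:9,r1:7,r2:3,r3:Add2
cycle 3: CDB Add1=2; issue MUL r1<-Mul1 // r0:9,r1:Mul1,r2:3,r3:Add2
cycle 4: CDB Add2=4; issue MUL r1<-Mul2 // r0:9,r1:Mul2,r2:3,r3:4
cycle 5: stall // r0:9,r1:Mul2,r2:3,r3:4
cycle 6: stall // r0:9,r1:Mul2,r2:3,r3:4
cycle 7: stall // r0:9,r1:Mul2,r2:3,r3:4
cycle 8: CDB Mul1=28; issue MUL r2<-Mul1 // r0:9,r1:Mul2,r2:Mul1,r3:4
cycle 9: CDB Mul2=27; issue ADD r3<-Add1 // r0:9,r1:27,r2:Mul1,r3:Add1
cycle 10: issue SUB r0<-Add2 // r0:Add2,r1:27,r2:Mul1,r3:Add1
cycle 11: issue MUL r2<-Mul2 // r0:Add2,r1:27,r2:Mul2,r3:Add1
cycle 12: CDB Mul1=12 // r0:Add2,r1:27,r2:Mul2,r3:Add1
cycle 13: - // r0:Add2,r1:27,r2:Mul2,r3:Add1
cycle 14: CDB Add1=39 // r0:Add2,r1:27,r2:Mul2,r3:39
cycle 15: CDB Add2=-15 // r0:-15,r1:27,r2:Mul2,r3:39
cycle 16: - // r0:-15,r1:27,r2:Mul2,r3:39
cycle 17: - // r0:-15,r1:27,r2:Mul2,r3:39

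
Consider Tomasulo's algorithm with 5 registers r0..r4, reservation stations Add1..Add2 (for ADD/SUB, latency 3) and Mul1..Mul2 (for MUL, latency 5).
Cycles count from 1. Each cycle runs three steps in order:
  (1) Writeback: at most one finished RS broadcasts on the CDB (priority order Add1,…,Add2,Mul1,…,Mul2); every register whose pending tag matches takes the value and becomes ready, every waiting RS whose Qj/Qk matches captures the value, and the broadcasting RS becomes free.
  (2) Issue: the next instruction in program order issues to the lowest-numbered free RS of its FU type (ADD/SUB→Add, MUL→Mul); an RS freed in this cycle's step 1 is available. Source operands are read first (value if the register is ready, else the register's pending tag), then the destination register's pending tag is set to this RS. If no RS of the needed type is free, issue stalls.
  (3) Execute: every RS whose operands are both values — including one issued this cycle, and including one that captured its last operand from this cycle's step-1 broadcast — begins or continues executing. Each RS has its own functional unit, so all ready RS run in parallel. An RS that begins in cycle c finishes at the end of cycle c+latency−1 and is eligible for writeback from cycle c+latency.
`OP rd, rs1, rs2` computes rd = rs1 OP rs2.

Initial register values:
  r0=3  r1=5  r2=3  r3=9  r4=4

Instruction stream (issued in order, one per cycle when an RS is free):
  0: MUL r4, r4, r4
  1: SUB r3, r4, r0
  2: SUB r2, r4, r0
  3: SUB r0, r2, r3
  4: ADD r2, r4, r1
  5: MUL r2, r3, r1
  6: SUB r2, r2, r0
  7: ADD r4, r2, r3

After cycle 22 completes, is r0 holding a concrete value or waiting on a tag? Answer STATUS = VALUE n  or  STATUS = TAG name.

cycle 1: issue MUL r4<-Mul1 // r0:3,r1:5,r2:3,r3:9,r4:Mul1
cycle 2: issue SUB r3<-Add1 // r0:3,r1:5,r2:3,r3:Add1,r4:Mul1
cycle 3: issue SUB r2<-Add2 // r0:3,r1:5,r2:Add2,r3:Add1,r4:Mul1
cycle 4: stall // r0:3,r1:5,r2:Add2,r3:Add1,r4:Mul1
cycle 5: stall // r0:3,r1:5,r2:Add2,r3:Add1,r4:Mul1
cycle 6: CDB Mul1=16; stall // r0:3,r1:5,r2:Add2,r3:Add1,r4:16
cycle 7: stall // r0:3,r1:5,r2:Add2,r3:Add1,r4:16
cycle 8: stall // r0:3,r1:5,r2:Add2,r3:Add1,r4:16
cycle 9: CDB Add1=13; issue SUB r0<-Add1 // r0:Add1,r1:5,r2:Add2,r3:13,r4:16
cycle 10: CDB Add2=13; issue ADD r2<-Add2 // r0:Add1,r1:5,r2:Add2,r3:13,r4:16
cycle 11: issue MUL r2<-Mul1 // r0:Add1,r1:5,r2:Mul1,r3:13,r4:16
cycle 12: stall // r0:Add1,r1:5,r2:Mul1,r3:13,r4:16
cycle 13: CDB Add1=0; issue SUB r2<-Add1 // r0:0,r1:5,r2:Add1,r3:13,r4:16
cycle 14: CDB Add2=21; issue ADD r4<-Add2 // r0:0,r1:5,r2:Add1,r3:13,r4:Add2
cycle 15: - // r0:0,r1:5,r2:Add1,r3:13,r4:Add2
cycle 16: CDB Mul1=65 // r0:0,r1:5,r2:Add1,r3:13,r4:Add2
cycle 17: - // r0:0,r1:5,r2:Add1,r3:13,r4:Add2
cycle 18: - // r0:0,r1:5,r2:Add1,r3:13,r4:Add2
cycle 19: CDB Add1=65 // r0:0,r1:5,r2:65,r3:13,r4:Add2
cycle 20: - // r0:0,r1:5,r2:65,r3:13,r4:Add2
cycle 21: - // r0:0,r1:5,r2:65,r3:13,r4:Add2
cycle 22: CDB Add2=78 // r0:0,r1:5,r2:65,r3:13,r4:78

STATUS = VALUE 0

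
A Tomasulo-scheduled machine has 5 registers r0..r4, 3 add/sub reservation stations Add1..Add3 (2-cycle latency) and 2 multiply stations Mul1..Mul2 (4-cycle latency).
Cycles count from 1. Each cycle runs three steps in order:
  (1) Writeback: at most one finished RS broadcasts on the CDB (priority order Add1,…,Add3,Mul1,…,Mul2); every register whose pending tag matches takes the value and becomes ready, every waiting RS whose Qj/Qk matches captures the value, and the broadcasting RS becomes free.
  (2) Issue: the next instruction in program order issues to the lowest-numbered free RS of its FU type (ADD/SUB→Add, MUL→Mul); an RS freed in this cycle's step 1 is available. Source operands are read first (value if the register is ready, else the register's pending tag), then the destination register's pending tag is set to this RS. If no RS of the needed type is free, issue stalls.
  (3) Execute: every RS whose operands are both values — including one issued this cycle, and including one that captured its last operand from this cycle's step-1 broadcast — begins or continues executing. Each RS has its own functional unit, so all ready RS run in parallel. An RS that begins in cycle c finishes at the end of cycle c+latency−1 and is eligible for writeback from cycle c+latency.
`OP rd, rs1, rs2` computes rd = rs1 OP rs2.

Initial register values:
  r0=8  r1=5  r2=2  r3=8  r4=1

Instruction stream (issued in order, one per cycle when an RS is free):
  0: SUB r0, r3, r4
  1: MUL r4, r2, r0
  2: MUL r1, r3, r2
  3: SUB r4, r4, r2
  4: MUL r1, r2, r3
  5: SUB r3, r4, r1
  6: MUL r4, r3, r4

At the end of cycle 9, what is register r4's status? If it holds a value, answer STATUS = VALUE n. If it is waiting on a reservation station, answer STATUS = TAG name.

cycle 1: issue SUB r0<-Add1 // r0:Add1,r1:5,r2:2,r3:8,r4:1
cycle 2: issue MUL r4<-Mul1 // r0:Add1,r1:5,r2:2,r3:8,r4:Mul1
cycle 3: CDB Add1=7; issue MUL r1<-Mul2 // r0:7,r1:Mul2,r2:2,r3:8,r4:Mul1
cycle 4: issue SUB r4<-Add1 // r0:7,r1:Mul2,r2:2,r3:8,r4:Add1
cycle 5: stall // r0:7,r1:Mul2,r2:2,r3:8,r4:Add1
cycle 6: stall // r0:7,r1:Mul2,r2:2,r3:8,r4:Add1
cycle 7: CDB Mul1=14; issue MUL r1<-Mul1 // r0:7,r1:Mul1,r2:2,r3:8,r4:Add1
cycle 8: CDB Mul2=16; issue SUB r3<-Add2 // r0:7,r1:Mul1,r2:2,r3:Add2,r4:Add1
cycle 9: CDB Add1=12; issue MUL r4<-Mul2 // r0:7,r1:Mul1,r2:2,r3:Add2,r4:Mul2

STATUS = TAG Mul2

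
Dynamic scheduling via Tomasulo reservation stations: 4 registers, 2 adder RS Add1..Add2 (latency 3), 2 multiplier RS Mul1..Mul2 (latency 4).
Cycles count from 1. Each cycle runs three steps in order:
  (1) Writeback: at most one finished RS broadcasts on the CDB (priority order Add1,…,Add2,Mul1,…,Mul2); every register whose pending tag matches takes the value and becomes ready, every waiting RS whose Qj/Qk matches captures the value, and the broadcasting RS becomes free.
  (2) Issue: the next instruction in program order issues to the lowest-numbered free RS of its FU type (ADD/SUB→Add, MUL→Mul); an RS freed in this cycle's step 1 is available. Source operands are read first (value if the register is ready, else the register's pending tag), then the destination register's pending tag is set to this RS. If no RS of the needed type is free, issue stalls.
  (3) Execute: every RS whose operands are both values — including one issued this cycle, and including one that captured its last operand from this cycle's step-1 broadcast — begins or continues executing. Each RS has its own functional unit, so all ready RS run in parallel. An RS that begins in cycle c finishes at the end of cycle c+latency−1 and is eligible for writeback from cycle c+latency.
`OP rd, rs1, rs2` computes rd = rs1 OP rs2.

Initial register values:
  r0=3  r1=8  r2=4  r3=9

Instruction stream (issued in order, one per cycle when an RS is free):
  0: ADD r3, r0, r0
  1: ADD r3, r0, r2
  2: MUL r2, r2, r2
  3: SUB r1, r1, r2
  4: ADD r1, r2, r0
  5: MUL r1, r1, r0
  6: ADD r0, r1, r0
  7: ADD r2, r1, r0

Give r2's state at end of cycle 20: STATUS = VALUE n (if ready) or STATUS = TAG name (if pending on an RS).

c1: issue ADD r3<-Add1 | r0:3,r1:8,r2:4,r3:Add1
c2: issue ADD r3<-Add2 | r0:3,r1:8,r2:4,r3:Add2
c3: issue MUL r2<-Mul1 | r0:3,r1:8,r2:Mul1,r3:Add2
c4: CDB Add1=6; issue SUB r1<-Add1 | r0:3,r1:Add1,r2:Mul1,r3:Add2
c5: CDB Add2=7; issue ADD r1<-Add2 | r0:3,r1:Add2,r2:Mul1,r3:7
c6: issue MUL r1<-Mul2 | r0:3,r1:Mul2,r2:Mul1,r3:7
c7: CDB Mul1=16; stall | r0:3,r1:Mul2,r2:16,r3:7
c8: stall | r0:3,r1:Mul2,r2:16,r3:7
c9: stall | r0:3,r1:Mul2,r2:16,r3:7
c10: CDB Add1=-8; issue ADD r0<-Add1 | r0:Add1,r1:Mul2,r2:16,r3:7
c11: CDB Add2=19; issue ADD r2<-Add2 | r0:Add1,r1:Mul2,r2:Add2,r3:7
c12: - | r0:Add1,r1:Mul2,r2:Add2,r3:7
c13: - | r0:Add1,r1:Mul2,r2:Add2,r3:7
c14: - | r0:Add1,r1:Mul2,r2:Add2,r3:7
c15: CDB Mul2=57 | r0:Add1,r1:57,r2:Add2,r3:7
c16: - | r0:Add1,r1:57,r2:Add2,r3:7
c17: - | r0:Add1,r1:57,r2:Add2,r3:7
c18: CDB Add1=60 | r0:60,r1:57,r2:Add2,r3:7
c19: - | r0:60,r1:57,r2:Add2,r3:7
c20: - | r0:60,r1:57,r2:Add2,r3:7

STATUS = TAG Add2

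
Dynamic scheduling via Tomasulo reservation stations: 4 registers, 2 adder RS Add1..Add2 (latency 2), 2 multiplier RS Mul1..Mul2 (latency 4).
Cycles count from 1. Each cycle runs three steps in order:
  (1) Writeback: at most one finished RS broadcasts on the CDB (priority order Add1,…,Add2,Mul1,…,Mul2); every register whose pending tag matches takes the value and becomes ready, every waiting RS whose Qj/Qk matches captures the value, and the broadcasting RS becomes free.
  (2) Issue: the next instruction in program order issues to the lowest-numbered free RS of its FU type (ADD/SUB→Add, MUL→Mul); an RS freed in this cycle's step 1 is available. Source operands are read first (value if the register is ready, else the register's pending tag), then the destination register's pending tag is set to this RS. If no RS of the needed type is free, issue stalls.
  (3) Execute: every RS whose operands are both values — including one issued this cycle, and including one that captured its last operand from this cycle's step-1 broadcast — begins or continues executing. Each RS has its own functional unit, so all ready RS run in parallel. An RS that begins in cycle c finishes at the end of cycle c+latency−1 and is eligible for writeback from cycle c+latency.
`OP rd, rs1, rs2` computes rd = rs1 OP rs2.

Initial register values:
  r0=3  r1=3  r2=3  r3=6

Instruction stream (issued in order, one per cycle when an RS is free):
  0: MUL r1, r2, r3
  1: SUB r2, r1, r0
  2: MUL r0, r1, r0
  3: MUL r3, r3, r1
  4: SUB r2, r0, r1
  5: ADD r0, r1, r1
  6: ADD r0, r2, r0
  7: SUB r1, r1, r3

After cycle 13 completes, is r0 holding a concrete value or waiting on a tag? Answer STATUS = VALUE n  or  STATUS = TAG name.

STATUS = TAG Add1

c1: issue MUL r1<-Mul1 | r0:3,r1:Mul1,r2:3,r3:6
c2: issue SUB r2<-Add1 | r0:3,r1:Mul1,r2:Add1,r3:6
c3: issue MUL r0<-Mul2 | r0:Mul2,r1:Mul1,r2:Add1,r3:6
c4: stall | r0:Mul2,r1:Mul1,r2:Add1,r3:6
c5: CDB Mul1=18; issue MUL r3<-Mul1 | r0:Mul2,r1:18,r2:Add1,r3:Mul1
c6: issue SUB r2<-Add2 | r0:Mul2,r1:18,r2:Add2,r3:Mul1
c7: CDB Add1=15; issue ADD r0<-Add1 | r0:Add1,r1:18,r2:Add2,r3:Mul1
c8: stall | r0:Add1,r1:18,r2:Add2,r3:Mul1
c9: CDB Add1=36; issue ADD r0<-Add1 | r0:Add1,r1:18,r2:Add2,r3:Mul1
c10: CDB Mul1=108; stall | r0:Add1,r1:18,r2:Add2,r3:108
c11: CDB Mul2=54; stall | r0:Add1,r1:18,r2:Add2,r3:108
c12: stall | r0:Add1,r1:18,r2:Add2,r3:108
c13: CDB Add2=36; issue SUB r1<-Add2 | r0:Add1,r1:Add2,r2:36,r3:108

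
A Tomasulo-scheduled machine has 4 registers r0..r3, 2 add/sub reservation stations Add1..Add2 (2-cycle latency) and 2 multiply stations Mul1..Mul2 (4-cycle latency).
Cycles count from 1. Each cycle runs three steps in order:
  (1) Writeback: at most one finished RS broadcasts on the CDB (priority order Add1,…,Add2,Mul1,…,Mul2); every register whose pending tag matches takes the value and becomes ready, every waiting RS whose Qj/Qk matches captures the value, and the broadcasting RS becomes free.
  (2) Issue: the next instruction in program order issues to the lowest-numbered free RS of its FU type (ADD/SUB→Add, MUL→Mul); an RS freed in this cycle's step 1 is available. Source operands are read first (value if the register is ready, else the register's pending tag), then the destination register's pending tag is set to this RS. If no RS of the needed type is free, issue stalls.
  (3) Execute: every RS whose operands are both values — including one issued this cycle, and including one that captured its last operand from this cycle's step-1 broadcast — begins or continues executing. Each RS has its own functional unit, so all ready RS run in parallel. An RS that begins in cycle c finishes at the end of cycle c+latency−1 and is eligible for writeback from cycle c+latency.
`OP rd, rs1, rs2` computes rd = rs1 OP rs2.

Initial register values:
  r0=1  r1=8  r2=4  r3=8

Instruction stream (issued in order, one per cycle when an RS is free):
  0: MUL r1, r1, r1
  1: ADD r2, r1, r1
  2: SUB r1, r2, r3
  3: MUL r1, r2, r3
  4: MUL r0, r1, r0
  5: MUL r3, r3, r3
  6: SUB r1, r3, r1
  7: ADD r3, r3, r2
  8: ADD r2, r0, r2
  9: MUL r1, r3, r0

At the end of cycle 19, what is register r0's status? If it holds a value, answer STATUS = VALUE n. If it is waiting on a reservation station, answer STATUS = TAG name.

STATUS = VALUE 1024

cycle 1: issue MUL r1<-Mul1 // r0:1,r1:Mul1,r2:4,r3:8
cycle 2: issue ADD r2<-Add1 // r0:1,r1:Mul1,r2:Add1,r3:8
cycle 3: issue SUB r1<-Add2 // r0:1,r1:Add2,r2:Add1,r3:8
cycle 4: issue MUL r1<-Mul2 // r0:1,r1:Mul2,r2:Add1,r3:8
cycle 5: CDB Mul1=64; issue MUL r0<-Mul1 // r0:Mul1,r1:Mul2,r2:Add1,r3:8
cycle 6: stall // r0:Mul1,r1:Mul2,r2:Add1,r3:8
cycle 7: CDB Add1=128; stall // r0:Mul1,r1:Mul2,r2:128,r3:8
cycle 8: stall // r0:Mul1,r1:Mul2,r2:128,r3:8
cycle 9: CDB Add2=120; stall // r0:Mul1,r1:Mul2,r2:128,r3:8
cycle 10: stall // r0:Mul1,r1:Mul2,r2:128,r3:8
cycle 11: CDB Mul2=1024; issue MUL r3<-Mul2 // r0:Mul1,r1:1024,r2:128,r3:Mul2
cycle 12: issue SUB r1<-Add1 // r0:Mul1,r1:Add1,r2:128,r3:Mul2
cycle 13: issue ADD r3<-Add2 // r0:Mul1,r1:Add1,r2:128,r3:Add2
cycle 14: stall // r0:Mul1,r1:Add1,r2:128,r3:Add2
cycle 15: CDB Mul1=1024; stall // r0:1024,r1:Add1,r2:128,r3:Add2
cycle 16: CDB Mul2=64; stall // r0:1024,r1:Add1,r2:128,r3:Add2
cycle 17: stall // r0:1024,r1:Add1,r2:128,r3:Add2
cycle 18: CDB Add1=-960; issue ADD r2<-Add1 // r0:1024,r1:-960,r2:Add1,r3:Add2
cycle 19: CDB Add2=192; issue MUL r1<-Mul1 // r0:1024,r1:Mul1,r2:Add1,r3:192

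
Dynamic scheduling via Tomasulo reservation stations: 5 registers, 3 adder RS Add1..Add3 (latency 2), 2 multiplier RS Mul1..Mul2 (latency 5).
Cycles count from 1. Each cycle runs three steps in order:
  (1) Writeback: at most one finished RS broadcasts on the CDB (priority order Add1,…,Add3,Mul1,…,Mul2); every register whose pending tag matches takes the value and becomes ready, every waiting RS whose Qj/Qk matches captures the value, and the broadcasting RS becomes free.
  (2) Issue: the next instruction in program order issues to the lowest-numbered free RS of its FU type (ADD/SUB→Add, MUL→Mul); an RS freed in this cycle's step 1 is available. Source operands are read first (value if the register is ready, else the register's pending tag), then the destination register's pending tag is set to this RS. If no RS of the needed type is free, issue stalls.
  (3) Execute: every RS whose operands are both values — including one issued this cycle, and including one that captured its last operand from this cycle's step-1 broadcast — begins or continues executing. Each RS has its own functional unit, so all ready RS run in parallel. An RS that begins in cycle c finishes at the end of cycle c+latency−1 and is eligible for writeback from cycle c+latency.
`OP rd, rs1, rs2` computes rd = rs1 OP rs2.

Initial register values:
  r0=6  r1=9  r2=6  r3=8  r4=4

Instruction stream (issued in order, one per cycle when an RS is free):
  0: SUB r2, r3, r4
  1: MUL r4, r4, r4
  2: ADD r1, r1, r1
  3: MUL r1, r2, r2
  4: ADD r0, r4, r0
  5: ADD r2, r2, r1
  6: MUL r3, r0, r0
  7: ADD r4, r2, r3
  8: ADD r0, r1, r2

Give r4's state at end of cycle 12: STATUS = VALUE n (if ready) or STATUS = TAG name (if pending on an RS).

STATUS = TAG Add3

cycle 1: issue SUB r2<-Add1 // r0:6,r1:9,r2:Add1,r3:8,r4:4
cycle 2: issue MUL r4<-Mul1 // r0:6,r1:9,r2:Add1,r3:8,r4:Mul1
cycle 3: CDB Add1=4; issue ADD r1<-Add1 // r0:6,r1:Add1,r2:4,r3:8,r4:Mul1
cycle 4: issue MUL r1<-Mul2 // r0:6,r1:Mul2,r2:4,r3:8,r4:Mul1
cycle 5: CDB Add1=18; issue ADD r0<-Add1 // r0:Add1,r1:Mul2,r2:4,r3:8,r4:Mul1
cycle 6: issue ADD r2<-Add2 // r0:Add1,r1:Mul2,r2:Add2,r3:8,r4:Mul1
cycle 7: CDB Mul1=16; issue MUL r3<-Mul1 // r0:Add1,r1:Mul2,r2:Add2,r3:Mul1,r4:16
cycle 8: issue ADD r4<-Add3 // r0:Add1,r1:Mul2,r2:Add2,r3:Mul1,r4:Add3
cycle 9: CDB Add1=22; issue ADD r0<-Add1 // r0:Add1,r1:Mul2,r2:Add2,r3:Mul1,r4:Add3
cycle 10: CDB Mul2=16 // r0:Add1,r1:16,r2:Add2,r3:Mul1,r4:Add3
cycle 11: - // r0:Add1,r1:16,r2:Add2,r3:Mul1,r4:Add3
cycle 12: CDB Add2=20 // r0:Add1,r1:16,r2:20,r3:Mul1,r4:Add3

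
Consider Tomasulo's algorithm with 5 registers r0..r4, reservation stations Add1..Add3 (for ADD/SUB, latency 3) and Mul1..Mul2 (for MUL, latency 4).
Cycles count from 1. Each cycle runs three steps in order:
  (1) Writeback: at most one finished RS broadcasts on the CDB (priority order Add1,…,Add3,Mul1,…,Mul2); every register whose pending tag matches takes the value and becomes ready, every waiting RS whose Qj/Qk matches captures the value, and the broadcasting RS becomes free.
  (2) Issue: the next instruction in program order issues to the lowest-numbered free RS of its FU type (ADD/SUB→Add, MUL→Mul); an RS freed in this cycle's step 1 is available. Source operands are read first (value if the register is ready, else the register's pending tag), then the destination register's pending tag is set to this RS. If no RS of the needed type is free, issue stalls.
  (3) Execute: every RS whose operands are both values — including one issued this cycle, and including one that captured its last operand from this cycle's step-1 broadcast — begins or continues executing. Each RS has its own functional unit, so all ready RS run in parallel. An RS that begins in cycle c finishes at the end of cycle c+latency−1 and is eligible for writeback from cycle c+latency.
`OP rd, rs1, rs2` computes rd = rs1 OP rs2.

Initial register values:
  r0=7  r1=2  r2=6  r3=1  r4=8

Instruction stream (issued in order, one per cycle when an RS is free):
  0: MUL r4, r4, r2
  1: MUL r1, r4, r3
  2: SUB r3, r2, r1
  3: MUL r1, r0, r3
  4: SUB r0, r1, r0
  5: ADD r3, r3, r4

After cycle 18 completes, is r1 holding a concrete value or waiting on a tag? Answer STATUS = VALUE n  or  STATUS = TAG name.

STATUS = VALUE -294

c1: issue MUL r4<-Mul1 | r0:7,r1:2,r2:6,r3:1,r4:Mul1
c2: issue MUL r1<-Mul2 | r0:7,r1:Mul2,r2:6,r3:1,r4:Mul1
c3: issue SUB r3<-Add1 | r0:7,r1:Mul2,r2:6,r3:Add1,r4:Mul1
c4: stall | r0:7,r1:Mul2,r2:6,r3:Add1,r4:Mul1
c5: CDB Mul1=48; issue MUL r1<-Mul1 | r0:7,r1:Mul1,r2:6,r3:Add1,r4:48
c6: issue SUB r0<-Add2 | r0:Add2,r1:Mul1,r2:6,r3:Add1,r4:48
c7: issue ADD r3<-Add3 | r0:Add2,r1:Mul1,r2:6,r3:Add3,r4:48
c8: - | r0:Add2,r1:Mul1,r2:6,r3:Add3,r4:48
c9: CDB Mul2=48 | r0:Add2,r1:Mul1,r2:6,r3:Add3,r4:48
c10: - | r0:Add2,r1:Mul1,r2:6,r3:Add3,r4:48
c11: - | r0:Add2,r1:Mul1,r2:6,r3:Add3,r4:48
c12: CDB Add1=-42 | r0:Add2,r1:Mul1,r2:6,r3:Add3,r4:48
c13: - | r0:Add2,r1:Mul1,r2:6,r3:Add3,r4:48
c14: - | r0:Add2,r1:Mul1,r2:6,r3:Add3,r4:48
c15: CDB Add3=6 | r0:Add2,r1:Mul1,r2:6,r3:6,r4:48
c16: CDB Mul1=-294 | r0:Add2,r1:-294,r2:6,r3:6,r4:48
c17: - | r0:Add2,r1:-294,r2:6,r3:6,r4:48
c18: - | r0:Add2,r1:-294,r2:6,r3:6,r4:48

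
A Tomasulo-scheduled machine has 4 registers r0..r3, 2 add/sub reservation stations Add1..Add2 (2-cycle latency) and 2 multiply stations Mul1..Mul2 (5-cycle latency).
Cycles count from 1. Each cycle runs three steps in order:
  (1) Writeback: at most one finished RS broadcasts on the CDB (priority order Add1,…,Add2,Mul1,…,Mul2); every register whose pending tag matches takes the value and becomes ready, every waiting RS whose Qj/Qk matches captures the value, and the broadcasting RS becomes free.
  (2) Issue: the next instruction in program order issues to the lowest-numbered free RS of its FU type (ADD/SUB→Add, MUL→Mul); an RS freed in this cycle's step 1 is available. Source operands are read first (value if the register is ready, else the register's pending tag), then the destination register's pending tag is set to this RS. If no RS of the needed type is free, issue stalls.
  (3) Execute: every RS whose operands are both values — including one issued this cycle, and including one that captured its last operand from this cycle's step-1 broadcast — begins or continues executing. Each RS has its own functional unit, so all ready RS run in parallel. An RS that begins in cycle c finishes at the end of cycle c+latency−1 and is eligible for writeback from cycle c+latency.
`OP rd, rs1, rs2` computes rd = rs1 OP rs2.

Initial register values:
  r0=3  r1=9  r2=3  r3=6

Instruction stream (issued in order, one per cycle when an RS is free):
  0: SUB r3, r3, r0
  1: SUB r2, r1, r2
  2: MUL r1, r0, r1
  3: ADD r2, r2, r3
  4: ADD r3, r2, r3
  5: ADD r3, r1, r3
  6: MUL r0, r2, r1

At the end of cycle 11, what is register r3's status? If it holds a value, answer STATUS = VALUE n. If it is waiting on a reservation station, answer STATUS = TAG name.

cycle 1: issue SUB r3<-Add1 // r0:3,r1:9,r2:3,r3:Add1
cycle 2: issue SUB r2<-Add2 // r0:3,r1:9,r2:Add2,r3:Add1
cycle 3: CDB Add1=3; issue MUL r1<-Mul1 // r0:3,r1:Mul1,r2:Add2,r3:3
cycle 4: CDB Add2=6; issue ADD r2<-Add1 // r0:3,r1:Mul1,r2:Add1,r3:3
cycle 5: issue ADD r3<-Add2 // r0:3,r1:Mul1,r2:Add1,r3:Add2
cycle 6: CDB Add1=9; issue ADD r3<-Add1 // r0:3,r1:Mul1,r2:9,r3:Add1
cycle 7: issue MUL r0<-Mul2 // r0:Mul2,r1:Mul1,r2:9,r3:Add1
cycle 8: CDB Add2=12 // r0:Mul2,r1:Mul1,r2:9,r3:Add1
cycle 9: CDB Mul1=27 // r0:Mul2,r1:27,r2:9,r3:Add1
cycle 10: - // r0:Mul2,r1:27,r2:9,r3:Add1
cycle 11: CDB Add1=39 // r0:Mul2,r1:27,r2:9,r3:39

STATUS = VALUE 39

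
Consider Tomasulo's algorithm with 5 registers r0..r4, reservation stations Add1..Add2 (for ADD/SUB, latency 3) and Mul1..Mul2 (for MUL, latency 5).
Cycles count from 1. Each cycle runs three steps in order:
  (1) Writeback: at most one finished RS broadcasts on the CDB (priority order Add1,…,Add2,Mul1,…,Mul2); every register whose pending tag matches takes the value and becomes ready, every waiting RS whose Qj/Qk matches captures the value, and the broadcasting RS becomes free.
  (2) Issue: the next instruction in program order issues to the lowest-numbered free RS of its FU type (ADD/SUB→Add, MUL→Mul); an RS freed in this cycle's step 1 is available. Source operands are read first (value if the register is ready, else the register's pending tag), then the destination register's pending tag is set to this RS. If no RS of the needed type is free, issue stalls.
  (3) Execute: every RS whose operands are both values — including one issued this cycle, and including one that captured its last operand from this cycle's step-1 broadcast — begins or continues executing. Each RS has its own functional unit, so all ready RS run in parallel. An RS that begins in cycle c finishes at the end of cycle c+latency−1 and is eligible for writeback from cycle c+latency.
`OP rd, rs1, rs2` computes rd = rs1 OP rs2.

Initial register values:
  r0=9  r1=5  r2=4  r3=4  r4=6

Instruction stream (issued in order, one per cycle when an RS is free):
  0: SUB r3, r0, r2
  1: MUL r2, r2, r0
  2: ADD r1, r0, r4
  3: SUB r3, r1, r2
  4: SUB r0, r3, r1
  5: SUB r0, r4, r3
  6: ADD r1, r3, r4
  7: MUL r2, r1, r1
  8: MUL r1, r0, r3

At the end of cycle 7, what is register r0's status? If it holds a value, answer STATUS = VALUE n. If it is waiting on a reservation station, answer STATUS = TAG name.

STATUS = TAG Add2

  c1: issue SUB r3<-Add1  regs: r0:9,r1:5,r2:4,r3:Add1,r4:6
  c2: issue MUL r2<-Mul1  regs: r0:9,r1:5,r2:Mul1,r3:Add1,r4:6
  c3: issue ADD r1<-Add2  regs: r0:9,r1:Add2,r2:Mul1,r3:Add1,r4:6
  c4: CDB Add1=5; issue SUB r3<-Add1  regs: r0:9,r1:Add2,r2:Mul1,r3:Add1,r4:6
  c5: stall  regs: r0:9,r1:Add2,r2:Mul1,r3:Add1,r4:6
  c6: CDB Add2=15; issue SUB r0<-Add2  regs: r0:Add2,r1:15,r2:Mul1,r3:Add1,r4:6
  c7: CDB Mul1=36; stall  regs: r0:Add2,r1:15,r2:36,r3:Add1,r4:6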